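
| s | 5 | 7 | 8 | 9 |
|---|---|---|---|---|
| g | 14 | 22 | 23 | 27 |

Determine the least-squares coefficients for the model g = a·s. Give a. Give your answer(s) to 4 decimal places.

The normal equations are: 219·a = 651.
Hence a = 651 / 219 ≈ 2.9726.

a = 2.9726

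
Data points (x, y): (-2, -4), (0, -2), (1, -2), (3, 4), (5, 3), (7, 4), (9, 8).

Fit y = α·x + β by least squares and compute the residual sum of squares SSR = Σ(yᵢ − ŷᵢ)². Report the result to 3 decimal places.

SSR = 11.303

Sums needed: Σx·x = 169, Σx = 23, Σ1 = 7.
Right-hand side: Σx·y = 133, Σy = 11.
So AᵀA·[α, β]ᵀ = Aᵀy: [[169, 23]; [23, 7]]·[α, β]ᵀ = [133, 11]ᵀ.
Determinant 169·7 − 23² = 654.
α = (133·7 − 23·11)/654 = 113/109; β = (169·11 − 23·133)/654 = -200/109.
Residuals: -10/109, -18/109, -131/109, 297/109, -38/109, -155/109, 55/109; SSR = 1232/109.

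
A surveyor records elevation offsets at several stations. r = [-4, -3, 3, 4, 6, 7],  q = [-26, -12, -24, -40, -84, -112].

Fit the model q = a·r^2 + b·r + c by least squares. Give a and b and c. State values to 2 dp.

Compute the Gram sums: Σr^2·r^2 = 4371, Σr^2·r = 559, Σr^2 = 135, Σr·r = 135, Σr = 13, Σ1 = 6.
Moment sums: Σr^2·q = -9892, Σr·q = -1380, Σq = -298.
Row-reducing yields a = -72389/35720, b = -64949/35720, c = -2309/17860.

a = -2.03, b = -1.82, c = -0.13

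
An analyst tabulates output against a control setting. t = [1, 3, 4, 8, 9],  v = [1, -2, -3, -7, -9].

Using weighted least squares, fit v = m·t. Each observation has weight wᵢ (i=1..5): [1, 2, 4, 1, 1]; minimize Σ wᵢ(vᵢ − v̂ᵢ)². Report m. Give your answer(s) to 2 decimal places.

From the data, Σwᵢ·t·t = 228.
Right-hand side: Σwᵢ·t·v = -196.
MᵀWM·[m]ᵀ = MᵀWv becomes [[228]]·[m]ᵀ = [-196]ᵀ.
m = (-196)/228 = -0.859649.

m = -0.86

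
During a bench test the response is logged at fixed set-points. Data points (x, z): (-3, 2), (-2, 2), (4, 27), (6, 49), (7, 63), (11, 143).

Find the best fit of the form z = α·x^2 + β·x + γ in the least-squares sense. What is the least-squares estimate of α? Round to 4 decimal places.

α = 0.9597

With design matrix M, MᵀM = [[18691, 1919, 235]; [1919, 235, 23]; [235, 23, 6]] and Mᵀz = [22612, 2406, 286]ᵀ.
Solving the 3×3 system (Gaussian elimination) gives α = 205175/213792, β = 484181/213792, γ = 6223/4454.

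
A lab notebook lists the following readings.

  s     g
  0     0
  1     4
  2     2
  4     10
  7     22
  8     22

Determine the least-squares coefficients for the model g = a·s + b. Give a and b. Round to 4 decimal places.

a = 2.9625, b = -0.8625

From the data, Σs·s = 134, Σs = 22, Σ1 = 6.
And Σs·g = 378, Σg = 60.
Normal equations: [[134, 22]; [22, 6]]·[a, b]ᵀ = [378, 60]ᵀ.
Eliminating b: 6·(row 1) − 22·(row 2) gives 320·a = 6·378 − 22·60 = 948, so a = 237/80.
Then b = (60 − 22·(237/80))/6 = -69/80.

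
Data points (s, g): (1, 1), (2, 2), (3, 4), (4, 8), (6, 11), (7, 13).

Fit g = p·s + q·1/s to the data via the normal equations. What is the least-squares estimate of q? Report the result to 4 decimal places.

q = -1.4878

Entries of MᵀM: Σs·s = 115, Σs·1/s = 6, Σ1/s·1/s = 10385/7056.
For Mᵀg: Σs·g = 206, Σ1/s·g = 379/42.
So MᵀM·[p, q]ᵀ = Mᵀg: [[115, 6]; [6, 10385/7056]]·[p, q]ᵀ = [206, 379/42]ᵀ.
det = 115·(10385/7056) − 6² = 940259/7056.
p = (206·(10385/7056) − 6·(379/42))/(940259/7056) = 1757278/940259; q = (115·(379/42) − 6·206)/(940259/7056) = -1398936/940259.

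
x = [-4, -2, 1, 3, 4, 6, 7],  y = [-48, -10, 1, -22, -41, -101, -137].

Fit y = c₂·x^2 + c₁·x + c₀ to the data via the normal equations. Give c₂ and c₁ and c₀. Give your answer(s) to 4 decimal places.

Sums needed: Σx^2·x^2 = 4307, Σx^2·x = 579, Σx^2 = 131, Σx·x = 131, Σx = 15, Σ1 = 7.
For Aᵀy: Σx^2·y = -12010, Σx·y = -1582, Σy = -358.
Normal equations: [[4307, 579, 131]; [579, 131, 15]; [131, 15, 7]]·[c₂, c₁, c₀]ᵀ = [-12010, -1582, -358]ᵀ.
Solving the 3×3 system (Gaussian elimination) gives c₂ = -123331/41321, c₁ = 31532/41321, c₀ = 127209/41321.

c₂ = -2.9847, c₁ = 0.7631, c₀ = 3.0786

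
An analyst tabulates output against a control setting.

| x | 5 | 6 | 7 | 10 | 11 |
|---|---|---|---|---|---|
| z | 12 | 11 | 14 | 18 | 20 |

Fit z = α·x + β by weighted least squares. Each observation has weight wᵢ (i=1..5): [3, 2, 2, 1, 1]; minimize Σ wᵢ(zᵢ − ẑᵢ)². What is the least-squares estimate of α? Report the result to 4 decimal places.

The normal system AᵀWA·[α, β]ᵀ = AᵀWz is [[466, 62]; [62, 9]]·[α, β]ᵀ = [908, 124]ᵀ.
det = 466·9 − 62² = 350.
α = (908·9 − 62·124)/350 = 242/175; β = (466·124 − 62·908)/350 = 744/175.

α = 1.3829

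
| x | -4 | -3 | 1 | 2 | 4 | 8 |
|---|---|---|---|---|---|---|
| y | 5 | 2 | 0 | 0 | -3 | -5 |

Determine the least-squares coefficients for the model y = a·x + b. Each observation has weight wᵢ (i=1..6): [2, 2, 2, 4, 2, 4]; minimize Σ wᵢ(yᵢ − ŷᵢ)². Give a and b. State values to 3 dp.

The normal equations are: 356·a + 36·b = -236;  36·a + 16·b = -12.
Determinant 356·16 − 36² = 4400.
a = ((-236)·16 − 36·(-12))/4400 = -19/25; b = (356·(-12) − 36·(-236))/4400 = 24/25.

a = -0.760, b = 0.960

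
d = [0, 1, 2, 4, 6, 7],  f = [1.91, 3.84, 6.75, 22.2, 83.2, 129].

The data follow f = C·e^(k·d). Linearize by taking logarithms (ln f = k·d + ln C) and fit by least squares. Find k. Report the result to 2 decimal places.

Taking logs, ln f = k·d + ln C, so regress ln f on d.
XᵀX = [[106.0000, 20.0000]; [20.0000, 6]], rhs = [78.1111, 16.2833]ᵀ  (here Σd = 20.0000, Σ(d)² = 106.0000, Σln f = 16.2833, Σd·ln f = 78.1111).
Solving (det = 236.0000): k = 0.60594, ln C = 0.69409.

k = 0.61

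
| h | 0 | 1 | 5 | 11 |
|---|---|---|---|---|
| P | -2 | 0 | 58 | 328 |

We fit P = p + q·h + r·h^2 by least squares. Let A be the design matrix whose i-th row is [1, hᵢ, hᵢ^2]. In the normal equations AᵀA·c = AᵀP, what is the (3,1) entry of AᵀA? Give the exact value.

Row 3 ↔ basis h^2, column 1 ↔ basis 1, so (AᵀA)_{3,1} = Σᵢ h^2 = (0)·(1) + (1)·(1) + (25)·(1) + (121)·(1) = 147.

147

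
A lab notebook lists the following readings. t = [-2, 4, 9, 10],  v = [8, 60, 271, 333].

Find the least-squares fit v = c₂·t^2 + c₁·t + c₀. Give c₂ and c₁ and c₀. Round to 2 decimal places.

c₂ = 3.07, c₁ = 2.49, c₀ = 0.75

Entries of XᵀX: Σt^2·t^2 = 16833, Σt^2·t = 1785, Σt^2 = 201, Σt·t = 201, Σt = 21, Σ1 = 4.
Right-hand side: Σt^2·v = 56243, Σt·v = 5993, Σv = 672.
Solving the 3×3 system (Gaussian elimination) gives c₂ = 17835/5812, c₁ = 43355/17436, c₀ = 1084/1453.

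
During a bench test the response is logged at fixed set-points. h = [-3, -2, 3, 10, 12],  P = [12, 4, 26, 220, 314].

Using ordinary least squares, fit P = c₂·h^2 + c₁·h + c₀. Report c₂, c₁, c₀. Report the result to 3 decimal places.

Setting ∂/∂c₂ … = 0 gives: 30914·c₂ + 2720·c₁ + 266·c₀ = 67574;  2720·c₂ + 266·c₁ + 20·c₀ = 6002;  266·c₂ + 20·c₁ + 5·c₀ = 576.
(Σh^2·h^2 = 30914, Σh^2·h = 2720, Σh^2 = 266, Σh·h = 266, Σh = 20, Σ1 = 5, Σh^2·P = 67574, Σh·P = 6002, ΣP = 576.)
Inverting the 3×3 Gram matrix, [c₂, c₁, c₀]ᵀ = [310517/156477, 346429/156477, 40310/52159]ᵀ.

c₂ = 1.984, c₁ = 2.214, c₀ = 0.773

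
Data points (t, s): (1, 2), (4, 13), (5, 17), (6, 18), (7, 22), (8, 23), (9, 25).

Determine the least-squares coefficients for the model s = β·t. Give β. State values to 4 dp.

From the data, Σt·t = 272.
Right-hand side: Σt·s = 810.
Hence β = 810 / 272 ≈ 2.97794.

β = 2.9779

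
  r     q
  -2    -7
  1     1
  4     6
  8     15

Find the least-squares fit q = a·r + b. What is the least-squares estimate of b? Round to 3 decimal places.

b = -2.164

Sums needed: Σr·r = 85, Σr = 11, Σ1 = 4.
Moment sums: Σr·q = 159, Σq = 15.
Normal equations: [[85, 11]; [11, 4]]·[a, b]ᵀ = [159, 15]ᵀ.
Eliminating b: 4·(row 1) − 11·(row 2) gives 219·a = 4·159 − 11·15 = 471, so a = 157/73.
Then b = (15 − 11·(157/73))/4 = -158/73.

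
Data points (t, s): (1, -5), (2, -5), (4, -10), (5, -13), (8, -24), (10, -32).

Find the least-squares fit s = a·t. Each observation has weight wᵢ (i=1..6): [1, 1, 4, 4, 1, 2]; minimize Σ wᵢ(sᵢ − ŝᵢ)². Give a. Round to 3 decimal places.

a = -2.926

Sums needed: Σwᵢ·t·t = 433.
For AᵀWs: Σwᵢ·t·s = -1267.
Hence a = -1267 / 433 ≈ -2.9261.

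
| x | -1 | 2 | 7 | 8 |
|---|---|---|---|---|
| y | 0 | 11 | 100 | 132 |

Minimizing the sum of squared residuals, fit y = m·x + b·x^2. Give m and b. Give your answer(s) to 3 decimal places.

m = 1.483, b = 1.860

Compute the Gram sums: Σx·x = 118, Σx·x^2 = 862, Σx^2·x^2 = 6514.
For Aᵀy: Σx·y = 1778, Σx^2·y = 13392.
Determinant 118·6514 − 862² = 25608.
m = (1778·6514 − 862·13392)/25608 = 9497/6402; b = (118·13392 − 862·1778)/25608 = 11905/6402.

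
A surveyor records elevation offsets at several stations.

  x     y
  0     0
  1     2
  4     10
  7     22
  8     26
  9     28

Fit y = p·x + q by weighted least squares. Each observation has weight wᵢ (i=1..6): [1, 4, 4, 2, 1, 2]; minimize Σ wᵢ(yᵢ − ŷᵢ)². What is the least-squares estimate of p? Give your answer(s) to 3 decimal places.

From the data, Σwᵢ·x·x = 392, Σwᵢ·x = 60, Σwᵢ·1 = 14.
Moment sums: Σwᵢ·x·y = 1188, Σwᵢ·y = 174.
det = 392·14 − 60² = 1888.
p = (1188·14 − 60·174)/1888 = 387/118; q = (392·174 − 60·1188)/1888 = -96/59.

p = 3.280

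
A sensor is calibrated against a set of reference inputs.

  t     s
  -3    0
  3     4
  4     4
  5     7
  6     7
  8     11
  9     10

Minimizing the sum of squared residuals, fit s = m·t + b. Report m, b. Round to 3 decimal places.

The normal system AᵀA·[m, b]ᵀ = Aᵀs is [[240, 32]; [32, 7]]·[m, b]ᵀ = [283, 43]ᵀ.
Determinant 240·7 − 32² = 656.
m = (283·7 − 32·43)/656 = 605/656; b = (240·43 − 32·283)/656 = 79/41.

m = 0.922, b = 1.927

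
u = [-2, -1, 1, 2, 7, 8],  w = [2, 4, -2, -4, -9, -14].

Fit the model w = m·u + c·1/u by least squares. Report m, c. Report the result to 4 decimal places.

Sums needed: Σu·u = 123, Σu·1/u = 6, Σ1/u·1/u = 7953/3136.
For Mᵀw: Σu·w = -193, Σ1/u·w = -337/28.
MᵀM·[m, c]ᵀ = Mᵀw becomes [[123, 6]; [6, 7953/3136]]·[m, c]ᵀ = [-193, -337/28]ᵀ.
det = 123·(7953/3136) − 6² = 865323/3136.
m = ((-193)·(7953/3136) − 6·(-337/28))/(865323/3136) = -145385/96147; c = (123·(-337/28) − 6·(-193))/(865323/3136) = -112336/96147.

m = -1.5121, c = -1.1684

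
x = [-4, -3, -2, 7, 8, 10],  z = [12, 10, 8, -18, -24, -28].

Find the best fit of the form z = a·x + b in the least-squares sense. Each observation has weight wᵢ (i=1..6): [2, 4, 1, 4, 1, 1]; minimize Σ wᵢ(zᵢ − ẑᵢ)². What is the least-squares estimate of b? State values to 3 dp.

The normal equations are: 432·a + 24·b = -1208;  24·a + 13·b = -52.
(Σwᵢ·x·x = 432, Σwᵢ·x = 24, Σwᵢ·1 = 13, Σwᵢ·x·z = -1208, Σwᵢ·z = -52.)
Δ = 432·13 − 24² = 5040.
a = ((-1208)·13 − 24·(-52))/5040 = -1807/630; b = (432·(-52) − 24·(-1208))/5040 = 136/105.

b = 1.295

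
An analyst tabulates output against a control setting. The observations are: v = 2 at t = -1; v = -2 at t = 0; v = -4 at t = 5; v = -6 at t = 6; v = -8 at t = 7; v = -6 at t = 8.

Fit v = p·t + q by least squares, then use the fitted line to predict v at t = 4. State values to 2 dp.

Setting ∂/∂p … = 0 gives: 175·p + 25·q = -162;  25·p + 6·q = -24.
Determinant 175·6 − 25² = 425.
p = ((-162)·6 − 25·(-24))/425 = -372/425; q = (175·(-24) − 25·(-162))/425 = -6/17.
At t = 4: v̂ = (-372/425)·(4) + (-6/17)·(1) = -1638/425.

v̂ = -3.85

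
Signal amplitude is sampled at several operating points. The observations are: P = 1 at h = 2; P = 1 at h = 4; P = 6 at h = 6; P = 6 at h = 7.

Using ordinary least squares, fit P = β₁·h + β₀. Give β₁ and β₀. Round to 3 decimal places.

β₁ = 1.186, β₀ = -2.136

The normal equations are: 105·β₁ + 19·β₀ = 84;  19·β₁ + 4·β₀ = 14.
Determinant 105·4 − 19² = 59.
β₁ = (84·4 − 19·14)/59 = 70/59; β₀ = (105·14 − 19·84)/59 = -126/59.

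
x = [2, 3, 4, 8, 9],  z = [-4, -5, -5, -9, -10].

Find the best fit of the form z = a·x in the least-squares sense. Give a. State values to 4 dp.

a = -1.1782

From the data, Σx·x = 174.
Moment sums: Σx·z = -205.
Normal equations: [[174]]·[a]ᵀ = [-205]ᵀ.
a = (-205)/174 = -1.17816.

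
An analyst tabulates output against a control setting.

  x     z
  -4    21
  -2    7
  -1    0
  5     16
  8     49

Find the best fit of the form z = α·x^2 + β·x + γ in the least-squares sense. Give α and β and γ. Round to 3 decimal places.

With design matrix M, MᵀM = [[4994, 564, 110]; [564, 110, 6]; [110, 6, 5]] and Mᵀz = [3900, 374, 93]ᵀ.
Row-reducing yields α = 10727/10831, β = -17432/10831, γ = -13619/10831.

α = 0.990, β = -1.609, γ = -1.257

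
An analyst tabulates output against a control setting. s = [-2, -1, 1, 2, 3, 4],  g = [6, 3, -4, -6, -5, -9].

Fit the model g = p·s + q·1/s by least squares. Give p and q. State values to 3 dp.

Sums needed: Σs·s = 35, Σs·1/s = 6, Σ1/s·1/s = 385/144.
For Xᵀg: Σs·g = -82, Σ1/s·g = -203/12.
Normal equations: [[35, 6]; [6, 385/144]]·[p, q]ᵀ = [-82, -203/12]ᵀ.
det = 35·(385/144) − 6² = 8291/144.
p = ((-82)·(385/144) − 6·(-203/12))/(8291/144) = -16954/8291; q = (35·(-203/12) − 6·(-82))/(8291/144) = -14412/8291.

p = -2.045, q = -1.738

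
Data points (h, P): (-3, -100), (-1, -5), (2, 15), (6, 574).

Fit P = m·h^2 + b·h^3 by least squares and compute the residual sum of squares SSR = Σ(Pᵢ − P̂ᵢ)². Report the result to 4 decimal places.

From the data, Σh^2·h^2 = 1394, Σh^2·h^3 = 7564, Σh^3·h^3 = 47450.
Moment sums: Σh^2·P = 19819, Σh^3·P = 126809.
Eliminating b: 47450·(row 1) − 7564·(row 2) gives 8931204·m = 47450·19819 − 7564·126809 = -18771726, so m = -3128621/1488534.
Then b = (126809 − 7564·(-3128621/1488534))/47450 = 4476805/1488534.
Residuals: 29654/248089, 27126/248089, -161991/248089, 9832/248089; SSR = 112673/248089.

SSR = 0.4542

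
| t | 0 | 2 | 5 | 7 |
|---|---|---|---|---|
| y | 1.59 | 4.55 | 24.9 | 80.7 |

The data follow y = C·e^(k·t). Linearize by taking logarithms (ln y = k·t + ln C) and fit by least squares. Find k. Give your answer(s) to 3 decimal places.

k = 0.562

Taking logs, ln y = k·t + ln C, so regress ln y on t.
AᵀA = [[78.0000, 14.0000]; [14.0000, 4]], rhs = [49.8398, 9.5845]ᵀ  (here Σt = 14.0000, Σ(t)² = 78.0000, Σln y = 9.5845, Σt·ln y = 49.8398).
Solving (det = 116.0000): k = 0.56187, ln C = 0.42958.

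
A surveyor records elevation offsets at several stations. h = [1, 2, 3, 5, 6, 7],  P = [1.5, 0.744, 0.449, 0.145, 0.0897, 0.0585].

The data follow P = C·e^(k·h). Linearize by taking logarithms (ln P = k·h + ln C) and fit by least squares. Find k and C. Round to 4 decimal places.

k = -0.5391, C = 2.3263

Linearized form: ln P = k·h + ln C. From the 6 transformed points,
XᵀX = [[124.0000, 24.0000]; [24.0000, 6]], rhs = [-46.5821, -7.8720]ᵀ  (here Σh = 24.0000, Σ(h)² = 124.0000, Σln P = -7.8720, Σh·ln P = -46.5821).
Solving (det = 168.0000): k = -0.53907, ln C = 0.84428, so C = exp(0.84428) = 2.32631.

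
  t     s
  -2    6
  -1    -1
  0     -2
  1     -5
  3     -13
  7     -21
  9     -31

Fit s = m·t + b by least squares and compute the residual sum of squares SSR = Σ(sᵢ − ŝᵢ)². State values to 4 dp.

SSR = 18.9366

Sums needed: Σt·t = 145, Σt = 17, Σ1 = 7.
Right-hand side: Σt·s = -481, Σs = -67.
Eliminating b: 7·(row 1) − 17·(row 2) gives 726·m = 7·(-481) − 17·(-67) = -2228, so m = -1114/363.
Then b = ((-67) − 17·(-1114/363))/7 = -769/363.
Residuals: 719/363, -236/121, 43/363, 68/363, -608/363, 944/363, -458/363; SSR = 6874/363.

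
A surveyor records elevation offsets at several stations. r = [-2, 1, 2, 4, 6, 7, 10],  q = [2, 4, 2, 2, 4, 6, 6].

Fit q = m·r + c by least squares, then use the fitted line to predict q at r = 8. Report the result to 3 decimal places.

q̂ = 5.102

Forming AᵀA = [[210, 28]; [28, 7]] and Aᵀq = [138, 26]ᵀ gives AᵀA·[m, c]ᵀ = Aᵀq.
Δ = 210·7 − 28² = 686.
m = (138·7 − 28·26)/686 = 17/49; c = (210·26 − 28·138)/686 = 114/49.
At r = 8: q̂ = (17/49)·(8) + (114/49)·(1) = 250/49.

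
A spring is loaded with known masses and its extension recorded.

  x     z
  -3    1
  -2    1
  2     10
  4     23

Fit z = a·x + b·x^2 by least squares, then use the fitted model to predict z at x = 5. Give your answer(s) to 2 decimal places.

Setting ∂/∂a … = 0 gives: 33·a + 37·b = 107;  37·a + 369·b = 421.
(Σx·x = 33, Σx·x^2 = 37, Σx^2·x^2 = 369, Σx·z = 107, Σx^2·z = 421.)
Δ = 33·369 − 37² = 10808.
a = (107·369 − 37·421)/10808 = 11953/5404; b = (33·421 − 37·107)/10808 = 4967/5404.
At x = 5: ẑ = (11953/5404)·(5) + (4967/5404)·(25) = 45985/1351.

ẑ = 34.04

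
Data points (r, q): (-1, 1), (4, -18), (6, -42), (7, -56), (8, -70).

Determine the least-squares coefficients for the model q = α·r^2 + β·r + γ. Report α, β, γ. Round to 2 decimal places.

α = -0.99, β = -1.06, γ = 1.09

XᵀX·[α, β, γ]ᵀ = Xᵀq reads: 8050·α + 1134·β + 166·γ = -9023;  1134·α + 166·β + 24·γ = -1277;  166·α + 24·β + 5·γ = -185.
(Σr^2·r^2 = 8050, Σr^2·r = 1134, Σr^2 = 166, Σr·r = 166, Σr = 24, Σ1 = 5, Σr^2·q = -9023, Σr·q = -1277, Σq = -185.)
Inverting the 3×3 Gram matrix, [α, β, γ]ᵀ = [-365/367, -775/734, 399/367]ᵀ.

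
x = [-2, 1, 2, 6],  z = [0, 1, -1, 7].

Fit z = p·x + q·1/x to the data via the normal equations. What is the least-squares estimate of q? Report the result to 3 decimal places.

q = -1.687

AᵀA·[p, q]ᵀ = Aᵀz reads: 45·p + 4·q = 41;  4·p + (55/36)·q = 5/3.
Eliminating q: (55/36)·(row 1) − 4·(row 2) gives (211/4)·p = (55/36)·41 − 4·(5/3) = 2015/36, so p = 2015/1899.
Then q = ((5/3) − 4·(2015/1899))/(55/36) = -356/211.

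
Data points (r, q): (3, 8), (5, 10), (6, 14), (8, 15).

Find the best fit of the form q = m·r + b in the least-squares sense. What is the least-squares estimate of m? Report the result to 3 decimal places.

Sums needed: Σr·r = 134, Σr = 22, Σ1 = 4.
Right-hand side: Σr·q = 278, Σq = 47.
det = 134·4 − 22² = 52.
m = (278·4 − 22·47)/52 = 3/2; b = (134·47 − 22·278)/52 = 7/2.

m = 1.500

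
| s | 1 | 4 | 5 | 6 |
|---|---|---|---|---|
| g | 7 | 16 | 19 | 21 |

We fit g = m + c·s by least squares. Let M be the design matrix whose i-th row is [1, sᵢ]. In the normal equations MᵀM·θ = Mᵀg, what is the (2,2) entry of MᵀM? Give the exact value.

78

Row 2 ↔ basis s, column 2 ↔ basis s, so (MᵀM)_{2,2} = Σᵢ (s)·(s) = (1)·(1) + (4)·(4) + (5)·(5) + (6)·(6) = 78.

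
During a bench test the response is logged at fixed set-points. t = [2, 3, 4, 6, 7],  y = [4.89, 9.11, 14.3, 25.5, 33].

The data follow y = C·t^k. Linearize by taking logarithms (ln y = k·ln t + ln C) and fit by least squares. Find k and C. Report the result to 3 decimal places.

Linearized form: ln y = k·ln t + ln C. From the 5 transformed points,
Σln t = 6.9157, Σ(ln t)² = 10.6062, Σln y = 13.1920, Σln t·ln y = 19.8221.
Equations: 10.6062·k + 6.9157·ln C = 19.8221;  6.9157·k + 5·ln C = 13.1920.
Δ = 10.6062·5 − (6.9157)² = 5.2037; k = (19.8221·5 − 6.9157·13.1920)/5.2037 = 1.51399, ln C = (10.6062·13.1920 − 6.9157·19.8221)/5.2037 = 0.54433, so C = exp(0.54433) = 1.72345.

k = 1.514, C = 1.723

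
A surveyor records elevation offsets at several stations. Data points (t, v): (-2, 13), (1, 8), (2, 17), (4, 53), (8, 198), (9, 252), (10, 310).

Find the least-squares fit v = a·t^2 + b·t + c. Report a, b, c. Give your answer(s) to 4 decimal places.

a = 2.9957, b = 0.6405, c = 3.0971

The normal equations are: 20946·a + 2306·b + 270·c = 65060;  2306·a + 270·b + 32·c = 7180;  270·a + 32·b + 7·c = 851.
(Σt^2·t^2 = 20946, Σt^2·t = 2306, Σt^2 = 270, Σt·t = 270, Σt = 32, Σ1 = 7, Σt^2·v = 65060, Σt·v = 7180, Σv = 851.)
Row-reducing yields a = 809173/270116, b = 15727/24556, c = 418293/135058.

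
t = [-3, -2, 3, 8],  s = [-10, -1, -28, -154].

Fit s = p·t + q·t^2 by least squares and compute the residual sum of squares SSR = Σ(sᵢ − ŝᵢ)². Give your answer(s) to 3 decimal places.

Forming XᵀX = [[86, 504]; [504, 4274]] and Xᵀs = [-1284, -10202]ᵀ gives XᵀX·[p, q]ᵀ = Xᵀs.
Δ = 86·4274 − 504² = 113548.
p = ((-1284)·4274 − 504·(-10202))/113548 = -86502/28387; q = (86·(-10202) − 504·(-1284))/113548 = -57559/28387.
Residuals: -25345/28387, 28845/28387, -17299/28387, 4194/28387; SSR = 63101/28387.

SSR = 2.223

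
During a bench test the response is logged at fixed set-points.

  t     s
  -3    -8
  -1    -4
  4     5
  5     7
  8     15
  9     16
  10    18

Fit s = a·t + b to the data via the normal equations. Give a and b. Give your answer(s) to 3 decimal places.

Sums needed: Σt·t = 296, Σt = 32, Σ1 = 7.
And Σt·s = 527, Σs = 49.
So AᵀA·[a, b]ᵀ = Aᵀs: [[296, 32]; [32, 7]]·[a, b]ᵀ = [527, 49]ᵀ.
Determinant 296·7 − 32² = 1048.
a = (527·7 − 32·49)/1048 = 2121/1048; b = (296·49 − 32·527)/1048 = -295/131.

a = 2.024, b = -2.252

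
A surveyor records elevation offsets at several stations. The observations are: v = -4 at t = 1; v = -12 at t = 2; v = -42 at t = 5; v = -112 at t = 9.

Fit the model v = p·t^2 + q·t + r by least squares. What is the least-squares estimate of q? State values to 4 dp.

q = -3.5036

Normal-equation sums: Σt^2·t^2 = 7203, Σt^2·t = 863, Σt^2 = 111, Σt·t = 111, Σt = 17, Σ1 = 4.
And Σt^2·v = -10174, Σt·v = -1246, Σv = -170.
AᵀA·[p, q, r]ᵀ = Aᵀv becomes [[7203, 863, 111]; [863, 111, 17]; [111, 17, 4]]·[p, q, r]ᵀ = [-10174, -1246, -170]ᵀ.
Solving the 3×3 system (Gaussian elimination) gives p = -331/334, q = -5851/1670, r = -91/835.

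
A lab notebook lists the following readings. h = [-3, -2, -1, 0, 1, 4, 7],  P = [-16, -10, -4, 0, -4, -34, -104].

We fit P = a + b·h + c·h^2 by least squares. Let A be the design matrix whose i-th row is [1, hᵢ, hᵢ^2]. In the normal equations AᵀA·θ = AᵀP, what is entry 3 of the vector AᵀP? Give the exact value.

Entry 3 ↔ basis h^2, so (AᵀP)_{3} = Σᵢ (h^2)·Pᵢ = (9)·(-16) + (4)·(-10) + (1)·(-4) + (0)·(0) + (1)·(-4) + (16)·(-34) + (49)·(-104) = -5832.

-5832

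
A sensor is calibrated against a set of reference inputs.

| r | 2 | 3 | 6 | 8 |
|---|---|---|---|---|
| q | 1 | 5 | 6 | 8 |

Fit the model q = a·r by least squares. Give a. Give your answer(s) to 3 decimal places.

Forming MᵀM = [[113]] and Mᵀq = [117]ᵀ gives MᵀM·[a]ᵀ = Mᵀq.
Hence a = 117 / 113 ≈ 1.0354.

a = 1.035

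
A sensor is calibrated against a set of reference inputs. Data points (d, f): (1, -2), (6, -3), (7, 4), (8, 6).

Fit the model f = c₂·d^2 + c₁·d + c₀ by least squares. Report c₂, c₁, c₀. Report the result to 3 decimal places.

Setting ∂/∂c₂ … = 0 gives: 7794·c₂ + 1072·c₁ + 150·c₀ = 470;  1072·c₂ + 150·c₁ + 22·c₀ = 56;  150·c₂ + 22·c₁ + 4·c₀ = 5.
(Σd^2·d^2 = 7794, Σd^2·d = 1072, Σd^2 = 150, Σd·d = 150, Σd = 22, Σ1 = 4, Σd^2·f = 470, Σd·f = 56, Σf = 5.)
Solving the 3×3 system (Gaussian elimination) gives c₂ = 1153/1892, c₁ = -7961/1892, c₀ = 2913/1892.

c₂ = 0.609, c₁ = -4.208, c₀ = 1.540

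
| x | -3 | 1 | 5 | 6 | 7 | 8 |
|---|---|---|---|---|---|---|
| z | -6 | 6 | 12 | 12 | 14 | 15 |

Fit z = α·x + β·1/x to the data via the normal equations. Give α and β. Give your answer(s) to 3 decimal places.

Normal-equation sums: Σx·x = 184, Σx·1/x = 6, Σ1/x·1/x = 857249/705600.
And Σx·z = 374, Σ1/x·z = 651/40.
AᵀA·[α, β]ᵀ = Aᵀz becomes [[184, 6]; [6, 857249/705600]]·[α, β]ᵀ = [374, 651/40]ᵀ.
Determinant 184·(857249/705600) − 6² = 16541527/88200.
α = (374·(857249/705600) − 6·(651/40))/(16541527/88200) = 125854643/66166108; β = (184·(651/40) − 6·374)/(16541527/88200) = 66202920/16541527.

α = 1.902, β = 4.002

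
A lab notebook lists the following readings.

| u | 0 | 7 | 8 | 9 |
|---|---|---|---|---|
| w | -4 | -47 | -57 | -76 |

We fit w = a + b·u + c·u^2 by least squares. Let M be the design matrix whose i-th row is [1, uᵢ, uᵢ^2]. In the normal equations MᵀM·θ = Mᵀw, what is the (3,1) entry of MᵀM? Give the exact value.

194

Row 3 ↔ basis u^2, column 1 ↔ basis 1, so (MᵀM)_{3,1} = Σᵢ u^2 = (0)·(1) + (49)·(1) + (64)·(1) + (81)·(1) = 194.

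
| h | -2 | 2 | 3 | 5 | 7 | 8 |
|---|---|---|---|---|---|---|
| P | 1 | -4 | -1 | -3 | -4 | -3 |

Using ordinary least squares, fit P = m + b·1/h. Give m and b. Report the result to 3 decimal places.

m = -1.756, b = -4.327

Forming MᵀM = [[6, 673/840]; [673/840, 484849/705600]] and MᵀP = [-14, -3679/840]ᵀ gives MᵀM·[m, b]ᵀ = MᵀP.
Δ = 6·(484849/705600) − (673/840)² = 491233/141120.
m = ((-14)·(484849/705600) − (673/840)·(-3679/840))/(491233/141120) = -4311919/2456165; b = (6·(-3679/840) − (673/840)·(-14))/(491233/141120) = -2125536/491233.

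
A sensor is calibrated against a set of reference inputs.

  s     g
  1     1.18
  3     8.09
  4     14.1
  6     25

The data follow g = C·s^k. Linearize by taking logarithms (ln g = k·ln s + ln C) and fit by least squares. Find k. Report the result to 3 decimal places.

Taking logs, ln g = k·ln s + ln C, so regress ln g on ln s.
Sums: Σln s = 4.2767, Σ(ln s)² = 6.3392, Σln g = 8.1212, Σln s·ln g = 11.7326.
Normal system: [[6.3392, 4.2767]; [4.2767, 4]]·[k, ln C]ᵀ = [11.7326, 8.1212]ᵀ.
Δ = 6.3392·4 − (4.2767)² = 7.0668; k = (11.7326·4 − 4.2767·8.1212)/7.0668 = 1.72622, ln C = (6.3392·8.1212 − 4.2767·11.7326)/7.0668 = 0.18468.

k = 1.726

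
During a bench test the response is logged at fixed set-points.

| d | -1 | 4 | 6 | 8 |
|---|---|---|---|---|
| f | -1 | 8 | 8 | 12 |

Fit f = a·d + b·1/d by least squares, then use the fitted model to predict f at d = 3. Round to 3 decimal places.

Sums needed: Σd·d = 117, Σd·1/d = 4, Σ1/d·1/d = 637/576.
Moment sums: Σd·f = 177, Σ1/d·f = 35/6.
So AᵀA·[a, b]ᵀ = Aᵀf: [[117, 4]; [4, 637/576]]·[a, b]ᵀ = [177, 35/6]ᵀ.
Δ = 117·(637/576) − 4² = 7257/64.
a = (177·(637/576) − 4·(35/6))/(7257/64) = 33103/21771; b = (117·(35/6) − 4·177)/(7257/64) = -544/2419.
At d = 3: f̂ = (33103/21771)·(3) + (-544/2419)·(1/3) = 10853/2419.

f̂ = 4.487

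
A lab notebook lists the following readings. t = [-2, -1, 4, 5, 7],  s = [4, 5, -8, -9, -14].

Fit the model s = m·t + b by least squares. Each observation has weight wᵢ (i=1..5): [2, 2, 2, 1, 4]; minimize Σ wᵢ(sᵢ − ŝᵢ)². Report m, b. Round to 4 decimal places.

m = -2.1535, b = 1.1247

The normal system AᵀWA·[m, b]ᵀ = AᵀWs is [[263, 35]; [35, 11]]·[m, b]ᵀ = [-527, -63]ᵀ.
det = 263·11 − 35² = 1668.
m = ((-527)·11 − 35·(-63))/1668 = -898/417; b = (263·(-63) − 35·(-527))/1668 = 469/417.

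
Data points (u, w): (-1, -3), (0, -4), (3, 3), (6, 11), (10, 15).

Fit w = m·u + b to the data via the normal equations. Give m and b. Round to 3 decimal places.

m = 1.833, b = -2.197

Sums needed: Σu·u = 146, Σu = 18, Σ1 = 5.
Right-hand side: Σu·w = 228, Σw = 22.
MᵀM·[m, b]ᵀ = Mᵀw becomes [[146, 18]; [18, 5]]·[m, b]ᵀ = [228, 22]ᵀ.
Eliminating b: 5·(row 1) − 18·(row 2) gives 406·m = 5·228 − 18·22 = 744, so m = 372/203.
Then b = (22 − 18·(372/203))/5 = -446/203.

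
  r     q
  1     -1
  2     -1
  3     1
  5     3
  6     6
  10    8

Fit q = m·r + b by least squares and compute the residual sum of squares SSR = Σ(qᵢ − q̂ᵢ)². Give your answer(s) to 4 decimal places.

SSR = 4.2679

The normal system AᵀA·[m, b]ᵀ = Aᵀq is [[175, 27]; [27, 6]]·[m, b]ᵀ = [131, 16]ᵀ.
Eliminating b: 6·(row 1) − 27·(row 2) gives 321·m = 6·131 − 27·16 = 354, so m = 118/107.
Then b = (16 − 27·(118/107))/6 = -737/321.
Residuals: 62/321, -292/321, -4/321, -70/321, 539/321, -235/321; SSR = 1370/321.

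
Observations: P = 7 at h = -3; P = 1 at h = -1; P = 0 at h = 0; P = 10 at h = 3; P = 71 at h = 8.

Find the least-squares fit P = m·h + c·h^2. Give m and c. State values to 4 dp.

m = 0.5684, c = 1.0349

Compute the Gram sums: Σh·h = 83, Σh·h^2 = 511, Σh^2·h^2 = 4259.
Moment sums: Σh·P = 576, Σh^2·P = 4698.
Normal equations: [[83, 511]; [511, 4259]]·[m, c]ᵀ = [576, 4698]ᵀ.
det = 83·4259 − 511² = 92376.
m = (576·4259 − 511·4698)/92376 = 2917/5132; c = (83·4698 − 511·576)/92376 = 5311/5132.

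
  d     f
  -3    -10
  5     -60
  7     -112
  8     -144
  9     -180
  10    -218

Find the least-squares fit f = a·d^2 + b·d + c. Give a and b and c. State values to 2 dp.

a = -1.95, b = -2.40, c = 0.39

From the data, Σd^2·d^2 = 23764, Σd^2·d = 2682, Σd^2 = 328, Σd·d = 328, Σd = 36, Σ1 = 6.
Right-hand side: Σd^2·f = -52674, Σd·f = -6006, Σf = -724.
Normal equations: [[23764, 2682, 328]; [2682, 328, 36]; [328, 36, 6]]·[a, b, c]ᵀ = [-52674, -6006, -724]ᵀ.
Row-reducing yields a = -30001/15379, b = -36957/15379, c = 6064/15379.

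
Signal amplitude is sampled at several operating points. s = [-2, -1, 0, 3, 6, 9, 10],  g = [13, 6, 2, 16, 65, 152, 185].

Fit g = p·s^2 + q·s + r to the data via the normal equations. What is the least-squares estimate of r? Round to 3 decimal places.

The normal equations are: 17955·p + 1963·q + 231·r = 33354;  1963·p + 231·q + 25·r = 3624;  231·p + 25·q + 7·r = 439.
(Σs^2·s^2 = 17955, Σs^2·s = 1963, Σs^2 = 231, Σs·s = 231, Σs = 25, Σ1 = 7, Σs^2·g = 33354, Σs·g = 3624, Σg = 439.)
Inverting the 3×3 Gram matrix, [p, q, r]ᵀ = [1168415/592018, -113289/84574, 701258/296009]ᵀ.

r = 2.369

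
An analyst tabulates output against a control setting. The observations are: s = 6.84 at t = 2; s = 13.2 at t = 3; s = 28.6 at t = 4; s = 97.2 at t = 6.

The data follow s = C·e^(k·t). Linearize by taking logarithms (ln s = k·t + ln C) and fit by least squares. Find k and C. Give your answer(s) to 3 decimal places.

k = 0.667, C = 1.835

Taking logs, ln s = k·t + ln C, so regress ln s on t.
Σt = 15.0000, Σ(t)² = 65.0000, Σln s = 12.4332, Σt·ln s = 52.4605.
Equations: 65.0000·k + 15.0000·ln C = 52.4605;  15.0000·k + 4·ln C = 12.4332.
Slope k = (n·Σt·ln s − Σt·Σln s)/(n·Σ(t)² − (Σt)²) = (4·52.4605 − 15.0000·12.4332)/35.0000 = 0.66698; ln C = (Σln s − k·Σt)/n = 0.60713, so C = exp(0.60713) = 1.83516.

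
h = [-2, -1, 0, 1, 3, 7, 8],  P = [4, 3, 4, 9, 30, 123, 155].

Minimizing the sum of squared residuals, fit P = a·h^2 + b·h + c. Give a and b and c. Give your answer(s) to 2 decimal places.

a = 1.96, b = 3.27, c = 3.52

Normal-equation sums: Σh^2·h^2 = 6596, Σh^2·h = 874, Σh^2 = 128, Σh·h = 128, Σh = 16, Σ1 = 7.
Moment sums: Σh^2·P = 16245, Σh·P = 2189, ΣP = 328.
Row-reducing yields a = 6367/3246, b = 10609/3246, c = 1904/541.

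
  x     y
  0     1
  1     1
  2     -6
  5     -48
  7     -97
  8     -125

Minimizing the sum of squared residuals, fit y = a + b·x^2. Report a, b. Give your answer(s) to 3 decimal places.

a = 1.898, b = -1.996

From the data, Σ1 = 6, Σx^2 = 143, Σx^2·x^2 = 7139.
Moment sums: Σy = -274, Σx^2·y = -13976.
Normal equations: [[6, 143]; [143, 7139]]·[a, b]ᵀ = [-274, -13976]ᵀ.
Determinant 6·7139 − 143² = 22385.
a = ((-274)·7139 − 143·(-13976))/22385 = 3862/2035; b = (6·(-13976) − 143·(-274))/22385 = -44674/22385.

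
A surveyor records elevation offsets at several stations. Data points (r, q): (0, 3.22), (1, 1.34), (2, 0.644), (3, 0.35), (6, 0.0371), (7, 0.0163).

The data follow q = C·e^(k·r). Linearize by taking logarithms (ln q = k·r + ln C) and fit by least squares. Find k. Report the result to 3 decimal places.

k = -0.741

With ln qᵢ as the transformed response and rᵢ as the regressor:
Σr = 19.0000, Σ(r)² = 99.0000, Σln q = -7.4386, Σr·ln q = -52.3179.
Normal system: [[99.0000, 19.0000]; [19.0000, 6]]·[k, ln C]ᵀ = [-52.3179, -7.4386]ᵀ.
Slope k = (n·Σr·ln q − Σr·Σln q)/(n·Σ(r)² − (Σr)²) = (6·-52.3179 − 19.0000·-7.4386)/233.0000 = -0.74066; ln C = (Σln q − k·Σr)/n = 1.10568.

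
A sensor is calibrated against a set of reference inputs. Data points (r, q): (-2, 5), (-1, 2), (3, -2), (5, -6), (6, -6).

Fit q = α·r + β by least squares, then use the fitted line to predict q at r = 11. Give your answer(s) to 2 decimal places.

Setting ∂/∂α … = 0 gives: 75·α + 11·β = -84;  11·α + 5·β = -7.
Eliminating β: 5·(row 1) − 11·(row 2) gives 254·α = 5·(-84) − 11·(-7) = -343, so α = -343/254.
Then β = ((-7) − 11·(-343/254))/5 = 399/254.
At r = 11: q̂ = (-343/254)·(11) + (399/254)·(1) = -1687/127.

q̂ = -13.28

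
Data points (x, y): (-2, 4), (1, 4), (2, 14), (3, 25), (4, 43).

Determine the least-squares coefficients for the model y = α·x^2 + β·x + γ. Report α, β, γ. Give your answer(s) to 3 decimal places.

α = 2.104, β = 2.258, γ = 0.077

Setting ∂/∂α … = 0 gives: 370·α + 92·β + 34·γ = 989;  92·α + 34·β + 8·γ = 271;  34·α + 8·β + 5·γ = 90.
Inverting the 3×3 Gram matrix, [α, β, γ]ᵀ = [383/182, 411/182, 1/13]ᵀ.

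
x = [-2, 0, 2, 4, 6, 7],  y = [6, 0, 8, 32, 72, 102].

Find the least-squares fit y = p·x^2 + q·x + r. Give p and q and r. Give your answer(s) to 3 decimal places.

Compute the Gram sums: Σx^2·x^2 = 3985, Σx^2·x = 623, Σx^2 = 109, Σx·x = 109, Σx = 17, Σ1 = 6.
Right-hand side: Σx^2·y = 8158, Σx·y = 1278, Σy = 220.
MᵀM·[p, q, r]ᵀ = Mᵀy becomes [[3985, 623, 109]; [623, 109, 17]; [109, 17, 6]]·[p, q, r]ᵀ = [8158, 1278, 220]ᵀ.
Inverting the 3×3 Gram matrix, [p, q, r]ᵀ = [7121/3489, 3859/17445, -6036/5815]ᵀ.

p = 2.041, q = 0.221, r = -1.038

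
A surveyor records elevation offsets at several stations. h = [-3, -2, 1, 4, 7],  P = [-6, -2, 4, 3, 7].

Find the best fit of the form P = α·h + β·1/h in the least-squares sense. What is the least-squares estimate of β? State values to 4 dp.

The normal system AᵀA·[α, β]ᵀ = AᵀP is [[79, 5]; [5, 10189/7056]]·[α, β]ᵀ = [87, 35/4]ᵀ.
Δ = 79·(10189/7056) − 5² = 628531/7056.
α = (87·(10189/7056) − 5·(35/4))/(628531/7056) = 577743/628531; β = (79·(35/4) − 5·87)/(628531/7056) = 1808100/628531.

β = 2.8767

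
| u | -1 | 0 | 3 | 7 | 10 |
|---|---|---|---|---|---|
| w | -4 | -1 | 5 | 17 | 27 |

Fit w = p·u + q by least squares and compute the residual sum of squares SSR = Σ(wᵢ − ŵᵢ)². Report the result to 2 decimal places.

With design matrix A, AᵀA = [[159, 19]; [19, 5]] and Aᵀw = [408, 44]ᵀ.
Eliminating q: 5·(row 1) − 19·(row 2) gives 434·p = 5·408 − 19·44 = 1204, so p = 86/31.
Then q = (44 − 19·(86/31))/5 = -54/31.
Residuals: 16/31, 23/31, -49/31, -21/31, 1; SSR = 148/31.

SSR = 4.77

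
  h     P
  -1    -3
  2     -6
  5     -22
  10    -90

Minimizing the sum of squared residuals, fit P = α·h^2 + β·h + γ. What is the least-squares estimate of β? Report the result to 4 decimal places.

Sums needed: Σh^2·h^2 = 10642, Σh^2·h = 1132, Σh^2 = 130, Σh·h = 130, Σh = 16, Σ1 = 4.
And Σh^2·P = -9577, Σh·P = -1019, ΣP = -121.
So MᵀM·[α, β, γ]ᵀ = MᵀP: [[10642, 1132, 130]; [1132, 130, 16]; [130, 16, 4]]·[α, β, γ]ᵀ = [-9577, -1019, -121]ᵀ.
Solving the 3×3 system (Gaussian elimination) gives α = -1671/1814, β = 2371/5442, γ = -5591/2721.

β = 0.4357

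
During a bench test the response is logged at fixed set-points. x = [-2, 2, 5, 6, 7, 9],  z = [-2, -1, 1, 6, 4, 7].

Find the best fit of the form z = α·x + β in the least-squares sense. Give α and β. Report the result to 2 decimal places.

From the data, Σx·x = 199, Σx = 27, Σ1 = 6.
Moment sums: Σx·z = 134, Σz = 15.
AᵀA·[α, β]ᵀ = Aᵀz becomes [[199, 27]; [27, 6]]·[α, β]ᵀ = [134, 15]ᵀ.
Δ = 199·6 − 27² = 465.
α = (134·6 − 27·15)/465 = 133/155; β = (199·15 − 27·134)/465 = -211/155.

α = 0.86, β = -1.36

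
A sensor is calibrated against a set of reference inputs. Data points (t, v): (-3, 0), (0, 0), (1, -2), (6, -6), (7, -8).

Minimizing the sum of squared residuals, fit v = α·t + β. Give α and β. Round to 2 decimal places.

Entries of AᵀA: Σt·t = 95, Σt = 11, Σ1 = 5.
Right-hand side: Σt·v = -94, Σv = -16.
Determinant 95·5 − 11² = 354.
α = ((-94)·5 − 11·(-16))/354 = -49/59; β = (95·(-16) − 11·(-94))/354 = -81/59.

α = -0.83, β = -1.37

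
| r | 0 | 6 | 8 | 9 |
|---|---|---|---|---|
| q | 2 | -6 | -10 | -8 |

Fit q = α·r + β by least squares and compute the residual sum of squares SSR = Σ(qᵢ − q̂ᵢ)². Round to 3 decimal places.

Entries of MᵀM: Σr·r = 181, Σr = 23, Σ1 = 4.
For Mᵀq: Σr·q = -188, Σq = -22.
So MᵀM·[α, β]ᵀ = Mᵀq: [[181, 23]; [23, 4]]·[α, β]ᵀ = [-188, -22]ᵀ.
Determinant 181·4 − 23² = 195.
α = ((-188)·4 − 23·(-22))/195 = -82/65; β = (181·(-22) − 23·(-188))/195 = 114/65.
Residuals: 16/65, -12/65, -108/65, 8/5; SSR = 352/65.

SSR = 5.415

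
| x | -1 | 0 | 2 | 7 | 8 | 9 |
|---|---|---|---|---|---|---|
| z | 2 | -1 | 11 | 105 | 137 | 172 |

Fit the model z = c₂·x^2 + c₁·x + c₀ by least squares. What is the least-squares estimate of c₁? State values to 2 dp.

c₁ = 0.91

The normal equations are: 13075·c₂ + 1591·c₁ + 199·c₀ = 27891;  1591·c₂ + 199·c₁ + 25·c₀ = 3399;  199·c₂ + 25·c₁ + 6·c₀ = 426.
Row-reducing yields c₂ = 67879/33640, c₁ = 30779/33640, c₀ = 153/580.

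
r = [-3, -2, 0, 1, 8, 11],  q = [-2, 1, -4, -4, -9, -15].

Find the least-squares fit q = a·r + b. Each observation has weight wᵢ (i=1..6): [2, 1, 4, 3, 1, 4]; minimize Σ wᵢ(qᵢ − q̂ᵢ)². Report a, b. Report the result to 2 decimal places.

The normal system AᵀWA·[a, b]ᵀ = AᵀWq is [[573, 47]; [47, 15]]·[a, b]ᵀ = [-734, -100]ᵀ.
Determinant 573·15 − 47² = 6386.
a = ((-734)·15 − 47·(-100))/6386 = -3155/3193; b = (573·(-100) − 47·(-734))/6386 = -11401/3193.

a = -0.99, b = -3.57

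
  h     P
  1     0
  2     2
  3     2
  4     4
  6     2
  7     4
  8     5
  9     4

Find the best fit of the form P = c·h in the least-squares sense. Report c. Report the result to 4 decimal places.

c = 0.5462

Sums needed: Σh·h = 260.
Right-hand side: Σh·P = 142.
XᵀX·[c]ᵀ = XᵀP becomes [[260]]·[c]ᵀ = [142]ᵀ.
Hence c = 142 / 260 ≈ 0.546154.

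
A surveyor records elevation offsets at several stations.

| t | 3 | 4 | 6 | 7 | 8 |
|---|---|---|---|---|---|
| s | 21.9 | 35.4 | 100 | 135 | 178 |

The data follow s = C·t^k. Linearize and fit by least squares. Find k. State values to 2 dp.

k = 2.20

Linearized form: ln s = k·ln t + ln C. From the 5 transformed points,
Σln t = 8.3020, Σ(ln t)² = 14.4498, Σln s = 21.3454, Σln t·ln s = 36.9072.
Equations: 14.4498·k + 8.3020·ln C = 36.9072;  8.3020·k + 5·ln C = 21.3454.
Slope k = (n·Σln t·ln s − Σln t·Σln s)/(n·Σ(ln t)² − (Σln t)²) = (5·36.9072 − 8.3020·21.3454)/3.3255 = 2.20286; ln C = (Σln s − k·Σln t)/n = 0.61144.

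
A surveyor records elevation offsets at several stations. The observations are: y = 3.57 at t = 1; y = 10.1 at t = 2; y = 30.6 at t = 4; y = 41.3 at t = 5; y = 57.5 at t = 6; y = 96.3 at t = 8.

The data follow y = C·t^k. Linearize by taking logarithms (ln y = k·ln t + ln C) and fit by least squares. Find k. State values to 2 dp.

k = 1.57

Linearized form: ln y = k·ln t + ln C. From the 6 transformed points,
Over the data: Σln t = 7.5601, Σ(ln t)² = 12.5270, Σln y = 19.3462, Σln t·ln y = 29.0915.
Normal system: [[12.5270, 7.5601]; [7.5601, 6]]·[k, ln C]ᵀ = [29.0915, 19.3462]ᵀ.
Slope k = (n·Σln t·ln y − Σln t·Σln y)/(n·Σ(ln t)² − (Σln t)²) = (6·29.0915 − 7.5601·19.3462)/18.0074 = 1.57104; ln C = (Σln y − k·Σln t)/n = 1.24484.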